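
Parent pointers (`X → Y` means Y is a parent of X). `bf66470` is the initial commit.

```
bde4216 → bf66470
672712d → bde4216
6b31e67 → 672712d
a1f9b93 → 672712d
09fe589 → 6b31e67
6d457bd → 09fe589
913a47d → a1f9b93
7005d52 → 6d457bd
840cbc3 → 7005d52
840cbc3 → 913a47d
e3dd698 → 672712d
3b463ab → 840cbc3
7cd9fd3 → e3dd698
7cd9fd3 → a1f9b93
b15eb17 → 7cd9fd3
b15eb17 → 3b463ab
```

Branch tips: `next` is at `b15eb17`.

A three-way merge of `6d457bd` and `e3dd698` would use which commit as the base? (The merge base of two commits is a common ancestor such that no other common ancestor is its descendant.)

Ancestors of 6d457bd: {09fe589, 672712d, 6b31e67, 6d457bd, bde4216, bf66470}.
Ancestors of e3dd698: {672712d, bde4216, bf66470, e3dd698}.
Common ancestors: {672712d, bde4216, bf66470}.
Among these, 672712d is not an ancestor of any other common ancestor — it is the merge base.

672712d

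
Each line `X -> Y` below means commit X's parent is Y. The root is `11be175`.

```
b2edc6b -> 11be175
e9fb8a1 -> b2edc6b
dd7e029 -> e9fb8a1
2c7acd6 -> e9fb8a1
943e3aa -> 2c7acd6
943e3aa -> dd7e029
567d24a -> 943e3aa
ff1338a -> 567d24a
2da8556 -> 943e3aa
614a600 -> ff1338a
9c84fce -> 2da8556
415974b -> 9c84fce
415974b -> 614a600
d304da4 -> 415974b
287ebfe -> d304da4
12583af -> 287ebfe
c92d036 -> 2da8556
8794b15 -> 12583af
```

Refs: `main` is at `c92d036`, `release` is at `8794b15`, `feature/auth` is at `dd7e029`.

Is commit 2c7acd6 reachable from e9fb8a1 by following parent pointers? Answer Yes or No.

Ancestors of e9fb8a1: {11be175, b2edc6b, e9fb8a1}.
2c7acd6 is not in that set, so it is not an ancestor of e9fb8a1.

No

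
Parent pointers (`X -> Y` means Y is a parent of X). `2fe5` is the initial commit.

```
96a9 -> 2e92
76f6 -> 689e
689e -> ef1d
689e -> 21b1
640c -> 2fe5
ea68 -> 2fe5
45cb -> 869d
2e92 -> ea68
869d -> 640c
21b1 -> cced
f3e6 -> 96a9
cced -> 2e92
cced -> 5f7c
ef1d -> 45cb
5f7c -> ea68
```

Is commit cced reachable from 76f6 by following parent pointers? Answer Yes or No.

Yes

Ancestors of 76f6 (commits reachable by following parents): {21b1, 2e92, 2fe5, 45cb, 5f7c, 640c, 689e, 76f6, 869d, cced, ea68, ef1d}.
cced is in that set, so it is an ancestor of 76f6.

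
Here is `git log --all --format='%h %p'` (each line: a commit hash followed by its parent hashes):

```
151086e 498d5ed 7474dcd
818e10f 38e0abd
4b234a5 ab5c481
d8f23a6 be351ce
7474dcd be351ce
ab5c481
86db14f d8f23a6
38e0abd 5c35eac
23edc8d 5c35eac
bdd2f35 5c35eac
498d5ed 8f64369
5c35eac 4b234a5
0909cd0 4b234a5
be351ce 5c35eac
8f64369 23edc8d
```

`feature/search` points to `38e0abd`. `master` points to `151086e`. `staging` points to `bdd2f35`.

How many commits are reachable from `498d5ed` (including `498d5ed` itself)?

Walking parent pointers from 498d5ed: reachable set = {23edc8d, 498d5ed, 4b234a5, 5c35eac, 8f64369, ab5c481}.
That is 6 commits.

6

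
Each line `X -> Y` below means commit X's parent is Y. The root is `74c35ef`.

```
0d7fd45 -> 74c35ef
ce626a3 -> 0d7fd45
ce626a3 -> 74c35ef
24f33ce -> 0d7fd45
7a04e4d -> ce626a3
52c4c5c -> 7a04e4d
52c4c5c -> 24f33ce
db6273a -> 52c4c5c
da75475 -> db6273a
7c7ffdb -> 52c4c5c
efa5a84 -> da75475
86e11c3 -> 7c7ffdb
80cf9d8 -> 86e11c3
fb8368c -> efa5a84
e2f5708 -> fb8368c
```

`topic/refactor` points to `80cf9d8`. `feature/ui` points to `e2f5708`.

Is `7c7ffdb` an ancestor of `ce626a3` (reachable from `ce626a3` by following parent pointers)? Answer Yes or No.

Ancestors of ce626a3: {0d7fd45, 74c35ef, ce626a3}.
7c7ffdb is not in that set, so it is not an ancestor of ce626a3.

No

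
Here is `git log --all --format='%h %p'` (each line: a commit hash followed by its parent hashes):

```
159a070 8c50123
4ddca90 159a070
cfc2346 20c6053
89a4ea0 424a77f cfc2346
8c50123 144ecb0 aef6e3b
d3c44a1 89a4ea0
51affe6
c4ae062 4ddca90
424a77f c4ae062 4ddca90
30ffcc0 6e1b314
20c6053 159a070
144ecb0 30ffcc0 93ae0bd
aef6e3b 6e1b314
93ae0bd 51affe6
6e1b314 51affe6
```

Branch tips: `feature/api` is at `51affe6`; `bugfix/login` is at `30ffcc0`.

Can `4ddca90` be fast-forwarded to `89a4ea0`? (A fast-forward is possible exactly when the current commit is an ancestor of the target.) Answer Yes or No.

Yes

A fast-forward from 4ddca90 to 89a4ea0 is possible iff 4ddca90 is an ancestor of 89a4ea0.
Ancestors of 89a4ea0: {144ecb0, 159a070, 20c6053, 30ffcc0, 424a77f, 4ddca90, 51affe6, 6e1b314, 89a4ea0, 8c50123, 93ae0bd, aef6e3b, c4ae062, cfc2346}.
4ddca90 is among them, so fast-forward is possible.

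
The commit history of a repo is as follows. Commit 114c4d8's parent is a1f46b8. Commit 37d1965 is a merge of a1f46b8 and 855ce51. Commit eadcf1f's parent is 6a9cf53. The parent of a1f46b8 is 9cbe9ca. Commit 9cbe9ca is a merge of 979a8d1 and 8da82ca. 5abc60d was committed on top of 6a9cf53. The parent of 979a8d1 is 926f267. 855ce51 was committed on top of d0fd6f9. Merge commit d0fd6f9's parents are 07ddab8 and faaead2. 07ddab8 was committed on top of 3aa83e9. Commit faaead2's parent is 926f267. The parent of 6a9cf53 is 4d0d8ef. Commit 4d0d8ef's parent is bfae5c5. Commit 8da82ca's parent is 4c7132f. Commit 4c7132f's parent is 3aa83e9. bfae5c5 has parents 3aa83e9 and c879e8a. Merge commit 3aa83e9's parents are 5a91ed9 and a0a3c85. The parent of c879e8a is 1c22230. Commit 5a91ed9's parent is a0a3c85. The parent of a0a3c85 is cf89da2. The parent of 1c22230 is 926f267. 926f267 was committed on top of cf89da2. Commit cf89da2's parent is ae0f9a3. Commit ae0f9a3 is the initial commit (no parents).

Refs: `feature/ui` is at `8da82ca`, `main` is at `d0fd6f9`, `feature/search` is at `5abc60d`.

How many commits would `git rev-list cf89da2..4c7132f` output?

4

Reachable from 4c7132f: {3aa83e9, 4c7132f, 5a91ed9, a0a3c85, ae0f9a3, cf89da2}.
Reachable from cf89da2: {ae0f9a3, cf89da2}.
In 4c7132f's history but not cf89da2's: {3aa83e9, 4c7132f, 5a91ed9, a0a3c85} — 4 commits.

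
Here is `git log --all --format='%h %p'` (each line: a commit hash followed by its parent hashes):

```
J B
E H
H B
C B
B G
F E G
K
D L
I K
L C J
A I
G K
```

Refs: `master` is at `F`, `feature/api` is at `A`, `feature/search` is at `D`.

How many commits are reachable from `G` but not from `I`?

Reachable from G: {G, K}.
Reachable from I: {I, K}.
In G's history but not I's: {G} — 1 commit.

1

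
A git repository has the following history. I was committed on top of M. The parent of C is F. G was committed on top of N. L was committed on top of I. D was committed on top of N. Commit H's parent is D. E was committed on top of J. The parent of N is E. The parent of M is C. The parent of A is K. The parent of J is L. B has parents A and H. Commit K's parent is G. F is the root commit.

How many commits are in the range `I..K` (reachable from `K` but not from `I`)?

Reachable from K: {C, E, F, G, I, J, K, L, M, N}.
Reachable from I: {C, F, I, M}.
In K's history but not I's: {E, G, J, K, L, N} — 6 commits.

6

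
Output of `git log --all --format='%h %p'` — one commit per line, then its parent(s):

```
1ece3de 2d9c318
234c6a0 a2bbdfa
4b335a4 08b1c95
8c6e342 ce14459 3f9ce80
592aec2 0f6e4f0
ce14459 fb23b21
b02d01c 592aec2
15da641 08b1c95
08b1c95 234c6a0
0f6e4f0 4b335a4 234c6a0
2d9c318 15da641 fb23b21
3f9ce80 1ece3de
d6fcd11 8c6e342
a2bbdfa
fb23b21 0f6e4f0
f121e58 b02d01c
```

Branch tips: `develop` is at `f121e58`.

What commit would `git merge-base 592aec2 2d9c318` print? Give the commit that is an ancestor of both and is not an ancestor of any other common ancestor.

0f6e4f0

Ancestors of 592aec2: {08b1c95, 0f6e4f0, 234c6a0, 4b335a4, 592aec2, a2bbdfa}.
Ancestors of 2d9c318: {08b1c95, 0f6e4f0, 15da641, 234c6a0, 2d9c318, 4b335a4, a2bbdfa, fb23b21}.
Common ancestors: {08b1c95, 0f6e4f0, 234c6a0, 4b335a4, a2bbdfa}.
Among these, 0f6e4f0 is not an ancestor of any other common ancestor — it is the merge base.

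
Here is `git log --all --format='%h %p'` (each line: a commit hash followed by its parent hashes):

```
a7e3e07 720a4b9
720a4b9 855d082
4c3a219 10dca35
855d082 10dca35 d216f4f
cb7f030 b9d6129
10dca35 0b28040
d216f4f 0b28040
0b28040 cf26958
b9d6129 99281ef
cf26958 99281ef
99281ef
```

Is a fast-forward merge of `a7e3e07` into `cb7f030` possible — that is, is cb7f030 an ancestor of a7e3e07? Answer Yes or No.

A fast-forward from cb7f030 to a7e3e07 is possible iff cb7f030 is an ancestor of a7e3e07.
Ancestors of a7e3e07: {0b28040, 10dca35, 720a4b9, 855d082, 99281ef, a7e3e07, cf26958, d216f4f}.
cb7f030 is not among them, so fast-forward is not possible.

No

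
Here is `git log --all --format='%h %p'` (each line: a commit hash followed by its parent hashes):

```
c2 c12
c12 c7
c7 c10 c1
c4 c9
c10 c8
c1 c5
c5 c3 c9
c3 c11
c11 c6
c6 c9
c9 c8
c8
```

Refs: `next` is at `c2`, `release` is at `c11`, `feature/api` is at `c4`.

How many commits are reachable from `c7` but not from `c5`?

Reachable from c7: {c1, c10, c11, c3, c5, c6, c7, c8, c9}.
Reachable from c5: {c11, c3, c5, c6, c8, c9}.
In c7's history but not c5's: {c1, c10, c7} — 3 commits.

3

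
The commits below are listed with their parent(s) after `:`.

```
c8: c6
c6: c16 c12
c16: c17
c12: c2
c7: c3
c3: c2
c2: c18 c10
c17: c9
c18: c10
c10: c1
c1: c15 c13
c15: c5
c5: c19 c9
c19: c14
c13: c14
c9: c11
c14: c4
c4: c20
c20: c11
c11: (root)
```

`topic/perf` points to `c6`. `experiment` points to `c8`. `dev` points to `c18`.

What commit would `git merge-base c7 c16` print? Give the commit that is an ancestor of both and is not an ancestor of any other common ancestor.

c9

Ancestors of c7: {c1, c10, c11, c13, c14, c15, c18, c19, c2, c20, c3, c4, c5, c7, c9}.
Ancestors of c16: {c11, c16, c17, c9}.
Common ancestors: {c11, c9}.
Among these, c9 is not an ancestor of any other common ancestor — it is the merge base.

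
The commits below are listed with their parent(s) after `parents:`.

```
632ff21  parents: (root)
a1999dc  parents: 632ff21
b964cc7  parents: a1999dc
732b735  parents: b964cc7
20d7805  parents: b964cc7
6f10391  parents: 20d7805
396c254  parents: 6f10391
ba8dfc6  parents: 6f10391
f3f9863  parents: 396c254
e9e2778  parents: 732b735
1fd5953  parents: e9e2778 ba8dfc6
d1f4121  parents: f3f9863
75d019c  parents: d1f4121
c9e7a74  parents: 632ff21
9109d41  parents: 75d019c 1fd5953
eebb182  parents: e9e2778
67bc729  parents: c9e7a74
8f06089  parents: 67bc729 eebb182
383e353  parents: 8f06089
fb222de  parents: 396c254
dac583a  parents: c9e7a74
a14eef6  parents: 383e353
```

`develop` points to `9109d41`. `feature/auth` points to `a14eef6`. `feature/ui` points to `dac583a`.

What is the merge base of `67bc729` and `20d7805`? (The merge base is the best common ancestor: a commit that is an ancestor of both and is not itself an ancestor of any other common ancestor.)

Ancestors of 67bc729: {632ff21, 67bc729, c9e7a74}.
Ancestors of 20d7805: {20d7805, 632ff21, a1999dc, b964cc7}.
Common ancestors: {632ff21}.
The only common ancestor is 632ff21, so it is the merge base.

632ff21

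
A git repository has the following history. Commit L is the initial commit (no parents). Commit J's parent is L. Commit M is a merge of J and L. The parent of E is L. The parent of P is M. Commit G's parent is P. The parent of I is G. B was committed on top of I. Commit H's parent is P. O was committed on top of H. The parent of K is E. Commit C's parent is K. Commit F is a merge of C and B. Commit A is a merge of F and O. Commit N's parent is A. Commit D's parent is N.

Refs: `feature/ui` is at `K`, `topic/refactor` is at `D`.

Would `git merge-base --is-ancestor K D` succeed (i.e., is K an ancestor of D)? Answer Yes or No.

Yes

Ancestors of D (commits reachable by following parents): {A, B, C, D, E, F, G, H, I, J, K, L, M, N, O, P}.
K is in that set, so it is an ancestor of D.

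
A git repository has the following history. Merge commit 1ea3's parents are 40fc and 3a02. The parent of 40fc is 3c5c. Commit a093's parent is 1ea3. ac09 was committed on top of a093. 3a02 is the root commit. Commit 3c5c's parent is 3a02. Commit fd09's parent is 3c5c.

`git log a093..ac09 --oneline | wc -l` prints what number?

1

Reachable from ac09: {1ea3, 3a02, 3c5c, 40fc, a093, ac09}.
Reachable from a093: {1ea3, 3a02, 3c5c, 40fc, a093}.
In ac09's history but not a093's: {ac09} — 1 commit.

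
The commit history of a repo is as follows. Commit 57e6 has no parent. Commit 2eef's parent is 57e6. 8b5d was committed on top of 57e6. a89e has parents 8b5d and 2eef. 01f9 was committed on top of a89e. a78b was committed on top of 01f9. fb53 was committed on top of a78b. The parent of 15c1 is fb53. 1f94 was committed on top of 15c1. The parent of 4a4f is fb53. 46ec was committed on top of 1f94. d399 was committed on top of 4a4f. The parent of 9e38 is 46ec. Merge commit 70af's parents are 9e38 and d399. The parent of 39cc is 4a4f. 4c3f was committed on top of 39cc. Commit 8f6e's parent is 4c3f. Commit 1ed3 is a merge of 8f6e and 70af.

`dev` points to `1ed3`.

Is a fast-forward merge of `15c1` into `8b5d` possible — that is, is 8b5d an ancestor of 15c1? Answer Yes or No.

Yes

A fast-forward from 8b5d to 15c1 is possible iff 8b5d is an ancestor of 15c1.
Ancestors of 15c1: {01f9, 15c1, 2eef, 57e6, 8b5d, a78b, a89e, fb53}.
8b5d is among them, so fast-forward is possible.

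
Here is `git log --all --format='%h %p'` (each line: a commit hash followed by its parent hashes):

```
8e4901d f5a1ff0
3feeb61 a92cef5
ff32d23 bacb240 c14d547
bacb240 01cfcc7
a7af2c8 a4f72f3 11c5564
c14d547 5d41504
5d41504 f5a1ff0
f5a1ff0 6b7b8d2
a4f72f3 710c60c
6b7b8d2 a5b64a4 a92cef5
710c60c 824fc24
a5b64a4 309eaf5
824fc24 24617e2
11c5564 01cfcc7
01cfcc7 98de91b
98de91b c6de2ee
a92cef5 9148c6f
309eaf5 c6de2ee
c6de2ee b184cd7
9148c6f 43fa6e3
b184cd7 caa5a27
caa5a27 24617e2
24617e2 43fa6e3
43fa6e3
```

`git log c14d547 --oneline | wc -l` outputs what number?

13

Walking parent pointers from c14d547: reachable set = {24617e2, 309eaf5, 43fa6e3, 5d41504, 6b7b8d2, 9148c6f, a5b64a4, a92cef5, b184cd7, c14d547, c6de2ee, caa5a27, f5a1ff0}.
That is 13 commits.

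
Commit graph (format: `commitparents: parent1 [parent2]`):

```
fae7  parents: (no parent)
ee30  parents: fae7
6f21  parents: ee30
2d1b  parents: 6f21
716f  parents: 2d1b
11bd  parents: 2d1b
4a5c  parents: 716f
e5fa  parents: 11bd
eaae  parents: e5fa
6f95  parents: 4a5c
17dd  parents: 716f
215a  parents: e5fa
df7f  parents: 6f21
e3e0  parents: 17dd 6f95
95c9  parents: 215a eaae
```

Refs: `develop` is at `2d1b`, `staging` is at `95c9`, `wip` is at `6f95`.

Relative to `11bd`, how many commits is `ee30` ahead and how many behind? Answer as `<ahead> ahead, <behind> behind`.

Reachable from ee30: {ee30, fae7}.
Reachable from 11bd: {11bd, 2d1b, 6f21, ee30, fae7}.
Only in ee30's history (ahead): {} — 0.
Only in 11bd's history (behind): {11bd, 2d1b, 6f21} — 3.

0 ahead, 3 behind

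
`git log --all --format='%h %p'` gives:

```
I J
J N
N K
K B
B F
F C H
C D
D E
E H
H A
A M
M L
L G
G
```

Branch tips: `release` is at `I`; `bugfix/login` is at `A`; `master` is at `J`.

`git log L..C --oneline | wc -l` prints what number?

6

Reachable from C: {A, C, D, E, G, H, L, M}.
Reachable from L: {G, L}.
In C's history but not L's: {A, C, D, E, H, M} — 6 commits.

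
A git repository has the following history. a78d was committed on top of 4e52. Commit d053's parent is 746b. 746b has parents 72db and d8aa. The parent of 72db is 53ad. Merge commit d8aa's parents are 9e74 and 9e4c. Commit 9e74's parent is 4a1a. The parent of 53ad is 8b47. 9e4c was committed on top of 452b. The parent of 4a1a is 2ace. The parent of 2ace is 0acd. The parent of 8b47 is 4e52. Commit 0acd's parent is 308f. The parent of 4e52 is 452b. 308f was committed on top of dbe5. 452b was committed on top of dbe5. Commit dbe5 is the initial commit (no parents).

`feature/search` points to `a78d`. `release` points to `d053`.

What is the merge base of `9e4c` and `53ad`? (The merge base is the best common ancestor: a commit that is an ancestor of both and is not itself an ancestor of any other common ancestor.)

Ancestors of 9e4c: {452b, 9e4c, dbe5}.
Ancestors of 53ad: {452b, 4e52, 53ad, 8b47, dbe5}.
Common ancestors: {452b, dbe5}.
Among these, 452b is not an ancestor of any other common ancestor — it is the merge base.

452b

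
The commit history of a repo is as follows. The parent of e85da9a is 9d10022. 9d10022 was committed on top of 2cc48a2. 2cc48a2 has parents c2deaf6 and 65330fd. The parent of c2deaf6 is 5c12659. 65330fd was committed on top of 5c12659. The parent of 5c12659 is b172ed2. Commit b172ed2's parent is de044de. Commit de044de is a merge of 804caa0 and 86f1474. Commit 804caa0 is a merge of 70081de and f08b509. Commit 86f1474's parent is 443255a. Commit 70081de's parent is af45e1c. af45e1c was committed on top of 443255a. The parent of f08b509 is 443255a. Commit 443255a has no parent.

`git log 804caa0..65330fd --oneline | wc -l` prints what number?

Reachable from 65330fd: {443255a, 5c12659, 65330fd, 70081de, 804caa0, 86f1474, af45e1c, b172ed2, de044de, f08b509}.
Reachable from 804caa0: {443255a, 70081de, 804caa0, af45e1c, f08b509}.
In 65330fd's history but not 804caa0's: {5c12659, 65330fd, 86f1474, b172ed2, de044de} — 5 commits.

5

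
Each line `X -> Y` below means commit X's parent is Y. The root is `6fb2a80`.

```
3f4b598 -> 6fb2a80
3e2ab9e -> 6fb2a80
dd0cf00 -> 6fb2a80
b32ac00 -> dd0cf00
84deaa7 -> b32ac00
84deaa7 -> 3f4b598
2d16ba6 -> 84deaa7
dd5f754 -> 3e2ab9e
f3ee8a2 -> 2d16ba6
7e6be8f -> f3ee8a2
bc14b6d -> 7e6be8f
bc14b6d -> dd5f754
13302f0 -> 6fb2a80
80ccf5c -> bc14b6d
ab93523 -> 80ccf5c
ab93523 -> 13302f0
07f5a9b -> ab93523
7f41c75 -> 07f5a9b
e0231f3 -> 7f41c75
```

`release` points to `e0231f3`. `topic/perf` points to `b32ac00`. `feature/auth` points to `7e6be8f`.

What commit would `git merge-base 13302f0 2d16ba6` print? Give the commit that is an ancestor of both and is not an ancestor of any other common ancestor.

Ancestors of 13302f0: {13302f0, 6fb2a80}.
Ancestors of 2d16ba6: {2d16ba6, 3f4b598, 6fb2a80, 84deaa7, b32ac00, dd0cf00}.
Common ancestors: {6fb2a80}.
The only common ancestor is 6fb2a80, so it is the merge base.

6fb2a80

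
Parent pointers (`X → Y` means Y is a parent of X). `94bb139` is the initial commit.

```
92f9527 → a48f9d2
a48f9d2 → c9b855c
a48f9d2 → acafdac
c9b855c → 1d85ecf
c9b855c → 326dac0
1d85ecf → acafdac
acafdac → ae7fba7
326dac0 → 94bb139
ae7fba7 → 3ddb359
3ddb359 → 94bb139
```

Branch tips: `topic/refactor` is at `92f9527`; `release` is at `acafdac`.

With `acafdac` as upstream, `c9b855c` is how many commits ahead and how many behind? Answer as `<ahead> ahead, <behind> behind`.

Reachable from c9b855c: {1d85ecf, 326dac0, 3ddb359, 94bb139, acafdac, ae7fba7, c9b855c}.
Reachable from acafdac: {3ddb359, 94bb139, acafdac, ae7fba7}.
Only in c9b855c's history (ahead): {1d85ecf, 326dac0, c9b855c} — 3.
Only in acafdac's history (behind): {} — 0.

3 ahead, 0 behind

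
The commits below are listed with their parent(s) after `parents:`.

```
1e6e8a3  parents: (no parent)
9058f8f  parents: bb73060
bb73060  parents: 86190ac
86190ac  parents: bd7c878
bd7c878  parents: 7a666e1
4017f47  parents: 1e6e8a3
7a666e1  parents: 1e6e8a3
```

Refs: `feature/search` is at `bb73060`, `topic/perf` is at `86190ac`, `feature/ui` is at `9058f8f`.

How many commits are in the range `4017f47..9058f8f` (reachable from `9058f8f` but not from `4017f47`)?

5

Reachable from 9058f8f: {1e6e8a3, 7a666e1, 86190ac, 9058f8f, bb73060, bd7c878}.
Reachable from 4017f47: {1e6e8a3, 4017f47}.
In 9058f8f's history but not 4017f47's: {7a666e1, 86190ac, 9058f8f, bb73060, bd7c878} — 5 commits.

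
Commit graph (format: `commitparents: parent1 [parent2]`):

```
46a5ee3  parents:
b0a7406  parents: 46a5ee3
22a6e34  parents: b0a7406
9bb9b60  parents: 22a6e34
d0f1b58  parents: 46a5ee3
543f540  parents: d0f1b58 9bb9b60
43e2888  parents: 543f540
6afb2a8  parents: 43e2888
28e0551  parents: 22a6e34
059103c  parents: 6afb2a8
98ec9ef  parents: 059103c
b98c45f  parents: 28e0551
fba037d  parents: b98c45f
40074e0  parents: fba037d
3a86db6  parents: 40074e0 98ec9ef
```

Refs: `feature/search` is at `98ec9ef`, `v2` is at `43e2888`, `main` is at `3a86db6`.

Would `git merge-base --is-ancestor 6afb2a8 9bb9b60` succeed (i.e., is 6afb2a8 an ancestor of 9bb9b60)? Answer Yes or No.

Ancestors of 9bb9b60: {22a6e34, 46a5ee3, 9bb9b60, b0a7406}.
6afb2a8 is not in that set, so it is not an ancestor of 9bb9b60.

No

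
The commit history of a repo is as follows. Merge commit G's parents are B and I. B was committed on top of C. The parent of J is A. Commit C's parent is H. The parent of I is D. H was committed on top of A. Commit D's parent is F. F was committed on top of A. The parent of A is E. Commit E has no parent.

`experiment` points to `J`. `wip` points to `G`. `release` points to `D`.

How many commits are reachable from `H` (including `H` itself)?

3

Walking parent pointers from H: reachable set = {A, E, H}.
That is 3 commits.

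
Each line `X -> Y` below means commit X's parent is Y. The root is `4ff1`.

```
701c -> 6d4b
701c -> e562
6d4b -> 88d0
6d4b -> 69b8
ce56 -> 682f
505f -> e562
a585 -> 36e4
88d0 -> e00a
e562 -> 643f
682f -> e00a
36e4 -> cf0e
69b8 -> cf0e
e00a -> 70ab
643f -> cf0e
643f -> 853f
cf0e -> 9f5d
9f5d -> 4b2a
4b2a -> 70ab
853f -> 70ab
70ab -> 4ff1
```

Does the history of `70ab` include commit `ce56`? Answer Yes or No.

Ancestors of 70ab: {4ff1, 70ab}.
ce56 is not in that set, so it is not an ancestor of 70ab.

No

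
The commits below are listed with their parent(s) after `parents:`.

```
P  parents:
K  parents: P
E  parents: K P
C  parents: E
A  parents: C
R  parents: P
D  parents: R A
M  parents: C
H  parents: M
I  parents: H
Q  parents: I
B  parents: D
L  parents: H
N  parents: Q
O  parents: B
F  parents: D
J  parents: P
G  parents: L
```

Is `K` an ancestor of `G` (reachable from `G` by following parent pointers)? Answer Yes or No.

Yes

Ancestors of G (commits reachable by following parents): {C, E, G, H, K, L, M, P}.
K is in that set, so it is an ancestor of G.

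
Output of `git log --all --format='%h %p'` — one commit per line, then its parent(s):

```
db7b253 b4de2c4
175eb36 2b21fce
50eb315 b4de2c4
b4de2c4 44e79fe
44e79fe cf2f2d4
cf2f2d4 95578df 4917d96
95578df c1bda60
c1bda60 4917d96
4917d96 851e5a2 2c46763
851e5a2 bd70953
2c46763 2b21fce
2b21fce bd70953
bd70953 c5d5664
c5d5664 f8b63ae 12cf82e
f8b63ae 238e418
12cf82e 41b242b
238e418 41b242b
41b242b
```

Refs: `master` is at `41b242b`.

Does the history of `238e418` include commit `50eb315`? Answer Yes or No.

Ancestors of 238e418: {238e418, 41b242b}.
50eb315 is not in that set, so it is not an ancestor of 238e418.

No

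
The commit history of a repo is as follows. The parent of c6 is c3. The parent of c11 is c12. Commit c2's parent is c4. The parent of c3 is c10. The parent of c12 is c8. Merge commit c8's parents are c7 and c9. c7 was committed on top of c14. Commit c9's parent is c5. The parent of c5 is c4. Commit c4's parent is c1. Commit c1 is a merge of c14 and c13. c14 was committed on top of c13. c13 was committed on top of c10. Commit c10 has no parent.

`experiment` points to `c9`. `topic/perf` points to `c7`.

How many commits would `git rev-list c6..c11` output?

10

Reachable from c11: {c1, c10, c11, c12, c13, c14, c4, c5, c7, c8, c9}.
Reachable from c6: {c10, c3, c6}.
In c11's history but not c6's: {c1, c11, c12, c13, c14, c4, c5, c7, c8, c9} — 10 commits.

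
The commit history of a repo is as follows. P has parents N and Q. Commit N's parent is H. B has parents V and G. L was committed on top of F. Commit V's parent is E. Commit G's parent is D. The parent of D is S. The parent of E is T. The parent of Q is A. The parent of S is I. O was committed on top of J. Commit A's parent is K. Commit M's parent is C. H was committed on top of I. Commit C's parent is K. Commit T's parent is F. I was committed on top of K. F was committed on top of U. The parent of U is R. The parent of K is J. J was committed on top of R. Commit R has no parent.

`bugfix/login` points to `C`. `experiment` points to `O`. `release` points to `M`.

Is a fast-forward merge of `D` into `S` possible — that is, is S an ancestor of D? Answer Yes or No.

Yes

A fast-forward from S to D is possible iff S is an ancestor of D.
Ancestors of D: {D, I, J, K, R, S}.
S is among them, so fast-forward is possible.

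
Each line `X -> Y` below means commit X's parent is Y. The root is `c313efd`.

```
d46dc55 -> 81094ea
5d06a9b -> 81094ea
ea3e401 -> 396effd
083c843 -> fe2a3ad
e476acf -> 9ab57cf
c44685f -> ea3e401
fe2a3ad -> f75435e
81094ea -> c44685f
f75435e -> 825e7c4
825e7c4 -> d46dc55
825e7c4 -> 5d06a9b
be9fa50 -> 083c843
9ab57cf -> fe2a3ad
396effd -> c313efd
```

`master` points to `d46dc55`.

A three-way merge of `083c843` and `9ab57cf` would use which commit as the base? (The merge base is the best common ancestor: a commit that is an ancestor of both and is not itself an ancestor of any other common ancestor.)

fe2a3ad

Ancestors of 083c843: {083c843, 396effd, 5d06a9b, 81094ea, 825e7c4, c313efd, c44685f, d46dc55, ea3e401, f75435e, fe2a3ad}.
Ancestors of 9ab57cf: {396effd, 5d06a9b, 81094ea, 825e7c4, 9ab57cf, c313efd, c44685f, d46dc55, ea3e401, f75435e, fe2a3ad}.
Common ancestors: {396effd, 5d06a9b, 81094ea, 825e7c4, c313efd, c44685f, d46dc55, ea3e401, f75435e, fe2a3ad}.
Among these, fe2a3ad is not an ancestor of any other common ancestor — it is the merge base.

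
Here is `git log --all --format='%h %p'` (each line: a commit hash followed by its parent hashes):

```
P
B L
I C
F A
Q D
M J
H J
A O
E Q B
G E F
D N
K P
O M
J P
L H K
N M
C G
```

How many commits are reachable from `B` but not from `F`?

Reachable from B: {B, H, J, K, L, P}.
Reachable from F: {A, F, J, M, O, P}.
In B's history but not F's: {B, H, K, L} — 4 commits.

4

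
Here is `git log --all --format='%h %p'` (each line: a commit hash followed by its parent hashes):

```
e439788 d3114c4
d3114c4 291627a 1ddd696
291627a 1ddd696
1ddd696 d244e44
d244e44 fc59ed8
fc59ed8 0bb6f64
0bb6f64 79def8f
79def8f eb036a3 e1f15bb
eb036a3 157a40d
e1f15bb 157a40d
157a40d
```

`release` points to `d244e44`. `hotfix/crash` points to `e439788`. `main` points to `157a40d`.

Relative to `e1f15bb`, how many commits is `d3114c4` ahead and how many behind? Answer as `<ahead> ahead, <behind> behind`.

Reachable from d3114c4: {0bb6f64, 157a40d, 1ddd696, 291627a, 79def8f, d244e44, d3114c4, e1f15bb, eb036a3, fc59ed8}.
Reachable from e1f15bb: {157a40d, e1f15bb}.
Only in d3114c4's history (ahead): {0bb6f64, 1ddd696, 291627a, 79def8f, d244e44, d3114c4, eb036a3, fc59ed8} — 8.
Only in e1f15bb's history (behind): {} — 0.

8 ahead, 0 behind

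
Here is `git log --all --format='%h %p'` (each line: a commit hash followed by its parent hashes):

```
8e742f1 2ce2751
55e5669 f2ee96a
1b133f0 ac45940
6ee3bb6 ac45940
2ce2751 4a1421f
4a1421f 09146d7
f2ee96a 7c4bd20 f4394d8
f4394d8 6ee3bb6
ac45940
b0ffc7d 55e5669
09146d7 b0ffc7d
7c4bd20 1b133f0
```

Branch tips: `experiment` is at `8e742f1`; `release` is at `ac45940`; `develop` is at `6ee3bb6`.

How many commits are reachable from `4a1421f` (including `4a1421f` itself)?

10

Walking parent pointers from 4a1421f: reachable set = {09146d7, 1b133f0, 4a1421f, 55e5669, 6ee3bb6, 7c4bd20, ac45940, b0ffc7d, f2ee96a, f4394d8}.
That is 10 commits.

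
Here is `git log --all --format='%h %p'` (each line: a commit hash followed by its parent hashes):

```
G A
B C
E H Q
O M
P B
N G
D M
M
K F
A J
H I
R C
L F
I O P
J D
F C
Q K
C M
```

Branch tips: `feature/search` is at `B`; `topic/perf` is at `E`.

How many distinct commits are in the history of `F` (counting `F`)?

Walking parent pointers from F: reachable set = {C, F, M}.
That is 3 commits.

3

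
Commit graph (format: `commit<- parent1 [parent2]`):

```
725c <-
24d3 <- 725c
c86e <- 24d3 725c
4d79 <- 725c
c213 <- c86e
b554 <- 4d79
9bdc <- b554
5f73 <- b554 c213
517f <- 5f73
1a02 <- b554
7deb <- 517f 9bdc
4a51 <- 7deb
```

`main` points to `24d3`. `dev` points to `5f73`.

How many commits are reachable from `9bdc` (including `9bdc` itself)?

Walking parent pointers from 9bdc: reachable set = {4d79, 725c, 9bdc, b554}.
That is 4 commits.

4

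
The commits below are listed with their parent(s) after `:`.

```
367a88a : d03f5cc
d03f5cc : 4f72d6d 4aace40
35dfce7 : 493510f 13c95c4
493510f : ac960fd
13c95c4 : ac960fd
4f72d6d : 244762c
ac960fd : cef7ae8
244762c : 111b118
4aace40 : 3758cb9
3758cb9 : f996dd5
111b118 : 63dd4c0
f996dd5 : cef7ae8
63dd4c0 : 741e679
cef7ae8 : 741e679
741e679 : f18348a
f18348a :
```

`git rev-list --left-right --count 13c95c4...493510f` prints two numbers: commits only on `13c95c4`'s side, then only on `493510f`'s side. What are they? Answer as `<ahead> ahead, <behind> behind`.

Reachable from 13c95c4: {13c95c4, 741e679, ac960fd, cef7ae8, f18348a}.
Reachable from 493510f: {493510f, 741e679, ac960fd, cef7ae8, f18348a}.
Only in 13c95c4's history (ahead): {13c95c4} — 1.
Only in 493510f's history (behind): {493510f} — 1.

1 ahead, 1 behind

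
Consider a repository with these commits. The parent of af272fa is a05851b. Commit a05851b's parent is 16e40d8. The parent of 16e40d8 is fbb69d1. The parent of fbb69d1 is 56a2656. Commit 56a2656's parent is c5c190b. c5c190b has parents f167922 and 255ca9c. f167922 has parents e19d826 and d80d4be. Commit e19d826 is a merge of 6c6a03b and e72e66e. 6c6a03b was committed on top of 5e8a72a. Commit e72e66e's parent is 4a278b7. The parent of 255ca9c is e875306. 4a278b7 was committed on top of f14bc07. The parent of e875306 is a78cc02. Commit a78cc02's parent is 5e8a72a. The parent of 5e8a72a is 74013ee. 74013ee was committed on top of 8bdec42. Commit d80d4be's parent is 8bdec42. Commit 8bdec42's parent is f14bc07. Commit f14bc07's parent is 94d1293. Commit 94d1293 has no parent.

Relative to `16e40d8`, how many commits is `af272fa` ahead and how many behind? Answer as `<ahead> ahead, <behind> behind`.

2 ahead, 0 behind

Reachable from af272fa: {16e40d8, 255ca9c, 4a278b7, 56a2656, 5e8a72a, 6c6a03b, 74013ee, 8bdec42, 94d1293, a05851b, a78cc02, af272fa, c5c190b, d80d4be, e19d826, e72e66e, e875306, f14bc07, f167922, fbb69d1}.
Reachable from 16e40d8: {16e40d8, 255ca9c, 4a278b7, 56a2656, 5e8a72a, 6c6a03b, 74013ee, 8bdec42, 94d1293, a78cc02, c5c190b, d80d4be, e19d826, e72e66e, e875306, f14bc07, f167922, fbb69d1}.
Only in af272fa's history (ahead): {a05851b, af272fa} — 2.
Only in 16e40d8's history (behind): {} — 0.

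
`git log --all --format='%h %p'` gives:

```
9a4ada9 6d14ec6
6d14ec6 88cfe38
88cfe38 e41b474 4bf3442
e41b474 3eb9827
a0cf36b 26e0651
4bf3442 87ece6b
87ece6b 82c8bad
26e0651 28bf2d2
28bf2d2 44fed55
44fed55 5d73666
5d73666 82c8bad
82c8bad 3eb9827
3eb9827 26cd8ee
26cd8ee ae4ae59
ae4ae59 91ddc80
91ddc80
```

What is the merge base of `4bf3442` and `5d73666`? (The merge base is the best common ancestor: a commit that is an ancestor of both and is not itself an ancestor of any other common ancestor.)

82c8bad

Ancestors of 4bf3442: {26cd8ee, 3eb9827, 4bf3442, 82c8bad, 87ece6b, 91ddc80, ae4ae59}.
Ancestors of 5d73666: {26cd8ee, 3eb9827, 5d73666, 82c8bad, 91ddc80, ae4ae59}.
Common ancestors: {26cd8ee, 3eb9827, 82c8bad, 91ddc80, ae4ae59}.
Among these, 82c8bad is not an ancestor of any other common ancestor — it is the merge base.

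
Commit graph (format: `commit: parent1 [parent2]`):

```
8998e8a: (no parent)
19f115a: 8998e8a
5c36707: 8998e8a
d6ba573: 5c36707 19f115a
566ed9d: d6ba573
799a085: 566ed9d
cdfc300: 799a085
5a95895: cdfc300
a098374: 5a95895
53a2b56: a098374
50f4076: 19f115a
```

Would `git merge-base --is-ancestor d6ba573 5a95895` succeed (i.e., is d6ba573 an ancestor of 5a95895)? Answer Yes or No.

Ancestors of 5a95895 (commits reachable by following parents): {19f115a, 566ed9d, 5a95895, 5c36707, 799a085, 8998e8a, cdfc300, d6ba573}.
d6ba573 is in that set, so it is an ancestor of 5a95895.

Yes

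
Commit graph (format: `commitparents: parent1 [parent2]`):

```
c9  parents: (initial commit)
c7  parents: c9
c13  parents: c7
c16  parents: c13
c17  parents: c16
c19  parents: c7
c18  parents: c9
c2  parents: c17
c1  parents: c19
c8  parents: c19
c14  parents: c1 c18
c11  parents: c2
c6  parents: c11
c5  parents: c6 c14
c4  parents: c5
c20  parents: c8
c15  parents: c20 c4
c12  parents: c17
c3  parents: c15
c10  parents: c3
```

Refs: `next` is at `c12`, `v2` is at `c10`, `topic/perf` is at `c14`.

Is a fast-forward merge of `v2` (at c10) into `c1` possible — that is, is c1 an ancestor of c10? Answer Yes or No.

A fast-forward from c1 to c10 is possible iff c1 is an ancestor of c10.
Ancestors of c10: {c1, c10, c11, c13, c14, c15, c16, c17, c18, c19, c2, c20, c3, c4, c5, c6, c7, c8, c9}.
c1 is among them, so fast-forward is possible.

Yes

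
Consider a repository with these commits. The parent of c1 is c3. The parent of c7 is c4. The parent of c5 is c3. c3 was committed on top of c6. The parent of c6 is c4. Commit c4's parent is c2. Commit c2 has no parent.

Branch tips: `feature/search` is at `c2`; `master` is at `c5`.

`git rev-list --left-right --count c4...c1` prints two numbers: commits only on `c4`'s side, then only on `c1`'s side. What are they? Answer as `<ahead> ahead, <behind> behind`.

Reachable from c4: {c2, c4}.
Reachable from c1: {c1, c2, c3, c4, c6}.
Only in c4's history (ahead): {} — 0.
Only in c1's history (behind): {c1, c3, c6} — 3.

0 ahead, 3 behind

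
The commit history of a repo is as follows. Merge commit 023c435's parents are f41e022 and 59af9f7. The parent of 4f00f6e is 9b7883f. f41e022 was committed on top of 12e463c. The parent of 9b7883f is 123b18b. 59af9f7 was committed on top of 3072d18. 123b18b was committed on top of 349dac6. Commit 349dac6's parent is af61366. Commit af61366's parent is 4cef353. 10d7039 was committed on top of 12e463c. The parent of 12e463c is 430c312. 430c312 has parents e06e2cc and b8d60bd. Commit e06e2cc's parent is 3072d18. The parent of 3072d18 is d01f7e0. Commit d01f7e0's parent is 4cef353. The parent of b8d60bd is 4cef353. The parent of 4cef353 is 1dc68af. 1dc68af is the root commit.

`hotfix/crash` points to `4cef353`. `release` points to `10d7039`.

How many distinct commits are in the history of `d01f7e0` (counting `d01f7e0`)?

Walking parent pointers from d01f7e0: reachable set = {1dc68af, 4cef353, d01f7e0}.
That is 3 commits.

3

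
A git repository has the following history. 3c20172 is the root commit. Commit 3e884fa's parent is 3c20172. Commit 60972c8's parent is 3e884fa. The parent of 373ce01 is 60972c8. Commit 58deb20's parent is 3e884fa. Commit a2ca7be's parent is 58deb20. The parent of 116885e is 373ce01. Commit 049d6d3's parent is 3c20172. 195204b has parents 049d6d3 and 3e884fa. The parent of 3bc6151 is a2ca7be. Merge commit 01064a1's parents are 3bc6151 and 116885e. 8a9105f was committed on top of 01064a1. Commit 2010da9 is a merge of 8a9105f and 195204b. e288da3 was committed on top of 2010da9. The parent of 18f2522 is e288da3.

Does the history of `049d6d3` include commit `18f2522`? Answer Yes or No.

No

Ancestors of 049d6d3: {049d6d3, 3c20172}.
18f2522 is not in that set, so it is not an ancestor of 049d6d3.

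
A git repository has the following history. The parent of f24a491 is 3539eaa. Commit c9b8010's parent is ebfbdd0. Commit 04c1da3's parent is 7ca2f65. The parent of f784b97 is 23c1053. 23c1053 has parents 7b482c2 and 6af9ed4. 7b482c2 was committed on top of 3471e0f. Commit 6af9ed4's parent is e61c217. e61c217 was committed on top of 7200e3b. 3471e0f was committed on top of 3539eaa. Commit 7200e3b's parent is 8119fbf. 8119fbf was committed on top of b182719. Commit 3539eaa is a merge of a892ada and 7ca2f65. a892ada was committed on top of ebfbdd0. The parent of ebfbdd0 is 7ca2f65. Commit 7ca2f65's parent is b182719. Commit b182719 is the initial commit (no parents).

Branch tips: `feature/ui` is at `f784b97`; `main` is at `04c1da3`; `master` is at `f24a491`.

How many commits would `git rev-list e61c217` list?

4

Walking parent pointers from e61c217: reachable set = {7200e3b, 8119fbf, b182719, e61c217}.
That is 4 commits.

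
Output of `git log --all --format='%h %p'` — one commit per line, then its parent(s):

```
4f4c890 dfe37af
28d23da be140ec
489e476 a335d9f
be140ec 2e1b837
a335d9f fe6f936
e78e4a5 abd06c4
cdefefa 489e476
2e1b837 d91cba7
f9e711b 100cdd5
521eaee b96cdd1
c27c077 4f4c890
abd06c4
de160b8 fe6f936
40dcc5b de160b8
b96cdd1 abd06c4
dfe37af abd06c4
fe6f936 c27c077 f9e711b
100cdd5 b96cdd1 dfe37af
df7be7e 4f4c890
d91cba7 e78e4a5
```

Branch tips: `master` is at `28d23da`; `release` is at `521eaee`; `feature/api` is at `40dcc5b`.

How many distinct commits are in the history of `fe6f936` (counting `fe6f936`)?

8

Walking parent pointers from fe6f936: reachable set = {100cdd5, 4f4c890, abd06c4, b96cdd1, c27c077, dfe37af, f9e711b, fe6f936}.
That is 8 commits.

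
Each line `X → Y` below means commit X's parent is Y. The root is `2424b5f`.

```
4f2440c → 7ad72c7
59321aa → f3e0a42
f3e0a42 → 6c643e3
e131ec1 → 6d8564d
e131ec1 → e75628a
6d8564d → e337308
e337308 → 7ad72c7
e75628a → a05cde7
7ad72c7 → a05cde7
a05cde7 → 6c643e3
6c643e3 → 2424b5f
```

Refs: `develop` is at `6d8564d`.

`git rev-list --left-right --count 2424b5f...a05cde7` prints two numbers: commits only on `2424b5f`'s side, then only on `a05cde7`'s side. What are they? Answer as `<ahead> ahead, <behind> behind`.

0 ahead, 2 behind

Reachable from 2424b5f: {2424b5f}.
Reachable from a05cde7: {2424b5f, 6c643e3, a05cde7}.
Only in 2424b5f's history (ahead): {} — 0.
Only in a05cde7's history (behind): {6c643e3, a05cde7} — 2.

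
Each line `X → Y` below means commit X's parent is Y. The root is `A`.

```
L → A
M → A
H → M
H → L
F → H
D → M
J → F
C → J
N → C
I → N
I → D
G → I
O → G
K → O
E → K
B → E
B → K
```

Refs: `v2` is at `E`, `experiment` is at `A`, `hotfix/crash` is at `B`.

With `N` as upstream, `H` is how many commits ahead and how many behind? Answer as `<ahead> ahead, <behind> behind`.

0 ahead, 4 behind

Reachable from H: {A, H, L, M}.
Reachable from N: {A, C, F, H, J, L, M, N}.
Only in H's history (ahead): {} — 0.
Only in N's history (behind): {C, F, J, N} — 4.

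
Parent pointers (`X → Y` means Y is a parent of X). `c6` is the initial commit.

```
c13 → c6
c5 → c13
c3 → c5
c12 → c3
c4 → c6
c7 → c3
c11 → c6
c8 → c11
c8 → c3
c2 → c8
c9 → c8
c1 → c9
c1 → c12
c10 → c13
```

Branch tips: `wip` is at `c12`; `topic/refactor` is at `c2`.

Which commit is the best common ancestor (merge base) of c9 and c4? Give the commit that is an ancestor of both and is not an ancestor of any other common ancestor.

c6

Ancestors of c9: {c11, c13, c3, c5, c6, c8, c9}.
Ancestors of c4: {c4, c6}.
Common ancestors: {c6}.
The only common ancestor is c6, so it is the merge base.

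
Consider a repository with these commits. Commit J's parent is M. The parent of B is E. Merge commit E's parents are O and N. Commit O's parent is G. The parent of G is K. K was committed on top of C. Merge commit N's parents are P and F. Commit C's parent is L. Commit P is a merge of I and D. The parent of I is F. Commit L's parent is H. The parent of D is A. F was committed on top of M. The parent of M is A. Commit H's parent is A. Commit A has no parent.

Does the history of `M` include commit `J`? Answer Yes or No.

Ancestors of M: {A, M}.
J is not in that set, so it is not an ancestor of M.

No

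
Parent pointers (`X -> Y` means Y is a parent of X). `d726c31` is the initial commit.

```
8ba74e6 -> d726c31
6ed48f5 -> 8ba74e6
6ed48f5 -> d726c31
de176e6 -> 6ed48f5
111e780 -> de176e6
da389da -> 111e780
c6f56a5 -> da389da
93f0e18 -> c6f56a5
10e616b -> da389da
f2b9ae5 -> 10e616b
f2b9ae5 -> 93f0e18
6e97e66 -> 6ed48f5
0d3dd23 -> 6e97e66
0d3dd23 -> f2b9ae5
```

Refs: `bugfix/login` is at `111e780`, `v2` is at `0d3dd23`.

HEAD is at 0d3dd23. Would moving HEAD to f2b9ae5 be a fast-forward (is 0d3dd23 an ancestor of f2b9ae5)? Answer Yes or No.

No

A fast-forward from 0d3dd23 to f2b9ae5 is possible iff 0d3dd23 is an ancestor of f2b9ae5.
Ancestors of f2b9ae5: {10e616b, 111e780, 6ed48f5, 8ba74e6, 93f0e18, c6f56a5, d726c31, da389da, de176e6, f2b9ae5}.
0d3dd23 is not among them, so fast-forward is not possible.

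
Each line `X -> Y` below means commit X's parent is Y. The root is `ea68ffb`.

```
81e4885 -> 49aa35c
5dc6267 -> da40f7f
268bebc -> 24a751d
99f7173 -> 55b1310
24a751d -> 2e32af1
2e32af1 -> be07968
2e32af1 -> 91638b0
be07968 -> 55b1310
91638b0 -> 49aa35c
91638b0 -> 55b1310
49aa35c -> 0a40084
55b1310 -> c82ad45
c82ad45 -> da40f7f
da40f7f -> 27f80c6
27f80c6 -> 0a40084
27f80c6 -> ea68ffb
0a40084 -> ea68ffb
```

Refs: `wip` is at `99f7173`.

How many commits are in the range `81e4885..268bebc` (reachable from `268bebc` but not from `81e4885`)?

9

Reachable from 268bebc: {0a40084, 24a751d, 268bebc, 27f80c6, 2e32af1, 49aa35c, 55b1310, 91638b0, be07968, c82ad45, da40f7f, ea68ffb}.
Reachable from 81e4885: {0a40084, 49aa35c, 81e4885, ea68ffb}.
In 268bebc's history but not 81e4885's: {24a751d, 268bebc, 27f80c6, 2e32af1, 55b1310, 91638b0, be07968, c82ad45, da40f7f} — 9 commits.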